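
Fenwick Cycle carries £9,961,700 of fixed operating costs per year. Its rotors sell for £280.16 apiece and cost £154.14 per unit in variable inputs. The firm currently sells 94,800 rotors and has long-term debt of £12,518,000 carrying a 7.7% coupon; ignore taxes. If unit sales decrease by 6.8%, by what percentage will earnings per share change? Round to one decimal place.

-79.6%

At 94,800 units, contribution = 94,800 × £126.02 = £11,946,696.00.
EBIT = £11,946,696.00 − £9,961,700 = £1,984,996.00.
Interest = £963,886.00, so EBIT − I = £1,021,110.00.
Degree of combined leverage = contribution ÷ (EBIT − I) = £11,946,696.00 ÷ £1,021,110.00 = 11.6997.
%ΔEPS = DCL × %ΔSales = 11.6997 × -6.8% = -79.6%.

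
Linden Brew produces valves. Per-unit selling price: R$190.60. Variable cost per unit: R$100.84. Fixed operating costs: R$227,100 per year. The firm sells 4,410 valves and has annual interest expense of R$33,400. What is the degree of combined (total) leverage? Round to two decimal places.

At 4,410 units, contribution = 4,410 × R$89.76 = R$395,841.60.
EBIT = R$395,841.60 − R$227,100 = R$168,741.60. Interest = R$33,400.00.
DOL = R$395,841.60 ÷ R$168,741.60 = 2.3458; DFL = R$168,741.60 ÷ R$135,341.60 = 1.2468.
DCL = DOL × DFL = 2.3458 × 1.2468 = 2.9247.

2.92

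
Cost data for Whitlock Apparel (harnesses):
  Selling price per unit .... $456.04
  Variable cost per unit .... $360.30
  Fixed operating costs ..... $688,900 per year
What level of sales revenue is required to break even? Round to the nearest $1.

$3,281,449

CM per unit = $456.04 − $360.30 = $95.74; CM ratio = $95.74 / $456.04 = 0.2099.
Break-even revenue = fixed costs × price ÷ CM = $688,900 × $456.04 ÷ $95.74 = $3,281,449.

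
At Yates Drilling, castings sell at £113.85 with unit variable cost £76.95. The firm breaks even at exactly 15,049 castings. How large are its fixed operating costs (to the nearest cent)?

Contribution margin per unit = £113.85 − £76.95 = £36.90.
Fixed costs = break-even units × CM = 15,049 × £36.90 = £555,308.10.

£555,308.10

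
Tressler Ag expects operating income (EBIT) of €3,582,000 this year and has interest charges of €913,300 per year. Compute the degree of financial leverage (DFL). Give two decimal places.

1.34

Interest = €913,300.00.
Degree of financial leverage = EBIT / (EBIT − interest) = €3,582,000 / €2,668,700.00 = 1.3422.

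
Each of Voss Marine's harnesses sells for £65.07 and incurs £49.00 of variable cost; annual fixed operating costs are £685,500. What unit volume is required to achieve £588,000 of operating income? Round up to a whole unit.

79,248 harnesses

Each unit contributes £65.07 − £49.00 = £16.07.
Need Q such that Q × £16.07 − £685,500 = £588,000, i.e. Q = £1,273,500 / £16.07 = 79,247.04 → 79,248.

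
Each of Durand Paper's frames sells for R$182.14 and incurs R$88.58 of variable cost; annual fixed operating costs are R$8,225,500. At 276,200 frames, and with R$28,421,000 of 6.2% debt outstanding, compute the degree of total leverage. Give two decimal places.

1.63

Total contribution margin = 276,200 × R$93.56 = R$25,841,272.00.
EBIT = R$25,841,272.00 − R$8,225,500 = R$17,615,772.00. Interest = R$1,762,102.00.
DOL = R$25,841,272.00 ÷ R$17,615,772.00 = 1.4669; DFL = R$17,615,772.00 ÷ R$15,853,670.00 = 1.1111.
DCL = DOL × DFL = 1.4669 × 1.1111 = 1.6299.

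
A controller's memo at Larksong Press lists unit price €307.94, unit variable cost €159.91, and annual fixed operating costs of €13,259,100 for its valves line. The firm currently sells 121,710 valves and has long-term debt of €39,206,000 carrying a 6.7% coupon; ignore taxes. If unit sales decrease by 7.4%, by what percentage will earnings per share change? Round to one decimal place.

At 121,710 units, contribution = 121,710 × €148.03 = €18,016,731.30.
Subtracting fixed costs: EBIT = €18,016,731.30 − €13,259,100 = €4,757,631.30.
Interest = €2,626,802.00, so EBIT − I = €2,130,829.30.
DCL = total CM / (EBIT − I) = €18,016,731.30 / €2,130,829.30 = 8.4553.
EPS therefore changes by 8.4553 × (-7.4%) = -62.6%.

-62.6%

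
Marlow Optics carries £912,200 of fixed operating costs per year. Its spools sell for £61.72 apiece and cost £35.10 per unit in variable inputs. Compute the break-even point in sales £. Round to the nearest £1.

£2,114,988

CM per unit = £61.72 − £35.10 = £26.62; CM ratio = £26.62 / £61.72 = 0.4313.
Break-even revenue = fixed costs × price ÷ CM = £912,200 × £61.72 ÷ £26.62 = £2,114,988.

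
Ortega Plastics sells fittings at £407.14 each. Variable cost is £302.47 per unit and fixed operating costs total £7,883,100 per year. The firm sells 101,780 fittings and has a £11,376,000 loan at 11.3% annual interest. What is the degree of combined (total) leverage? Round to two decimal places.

Total contribution margin = 101,780 × £104.67 = £10,653,312.60.
EBIT = £10,653,312.60 − £7,883,100 = £2,770,212.60. Interest = £1,285,488.00.
DOL = £10,653,312.60 ÷ £2,770,212.60 = 3.8457; DFL = £2,770,212.60 ÷ £1,484,724.60 = 1.8658.
DCL = DOL × DFL = 3.8457 × 1.8658 = 7.1753.

7.18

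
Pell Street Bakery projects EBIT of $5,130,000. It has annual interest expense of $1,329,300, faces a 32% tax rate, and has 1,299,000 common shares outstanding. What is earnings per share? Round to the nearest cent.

$1.99

Interest = $1,329,300.00, so EBT = $5,130,000 − $1,329,300.00 = $3,800,700.00.
Net income = $3,800,700.00 × (1 − 0.32) = $2,584,476.00.
EPS = $2,584,476.00 ÷ 1,299,000 = $1.99.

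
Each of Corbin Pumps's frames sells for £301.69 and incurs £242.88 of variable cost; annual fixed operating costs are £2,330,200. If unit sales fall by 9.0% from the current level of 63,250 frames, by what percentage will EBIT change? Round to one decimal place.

Total contribution margin = 63,250 × £58.81 = £3,719,732.50.
Subtracting fixed costs: EBIT = £3,719,732.50 − £2,330,200 = £1,389,532.50.
Degree of operating leverage = £3,719,732.50 / £1,389,532.50 = 2.6770.
%ΔEBIT = DOL × %ΔSales = 2.6770 × -9.0% = -24.1%.

-24.1%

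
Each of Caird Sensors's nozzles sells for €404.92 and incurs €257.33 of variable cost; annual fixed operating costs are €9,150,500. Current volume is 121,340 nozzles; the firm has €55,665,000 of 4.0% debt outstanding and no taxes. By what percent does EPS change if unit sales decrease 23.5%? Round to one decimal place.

At 121,340 units, contribution = 121,340 × €147.59 = €17,908,570.60.
Operating income = contribution − fixed costs = €17,908,570.60 − €9,150,500 = €8,758,070.60.
After interest of €2,226,600.00, pre-tax earnings = €6,531,470.60.
DCL = total CM / (EBIT − I) = €17,908,570.60 / €6,531,470.60 = 2.7419.
EPS therefore changes by 2.7419 × (-23.5%) = -64.4%.

-64.4%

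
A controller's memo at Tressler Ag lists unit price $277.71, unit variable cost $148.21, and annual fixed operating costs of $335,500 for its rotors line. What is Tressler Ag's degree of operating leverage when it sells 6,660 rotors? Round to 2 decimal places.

1.64

At 6,660 units, contribution = 6,660 × $129.50 = $862,470.00.
Operating income = contribution − fixed costs = $862,470.00 − $335,500 = $526,970.00.
Degree of operating leverage = $862,470.00 / $526,970.00 = 1.6367.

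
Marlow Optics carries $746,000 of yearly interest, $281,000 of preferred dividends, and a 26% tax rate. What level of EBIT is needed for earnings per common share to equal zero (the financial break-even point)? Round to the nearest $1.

Grossing the preferred dividend up to pre-tax terms: $281,000 / (1 − 0.26) = $379,729.73.
EPS = 0 when EBIT covers interest plus the pre-tax preferred burden: $746,000 + $379,729.73 = $1,125,729.73.

$1,125,730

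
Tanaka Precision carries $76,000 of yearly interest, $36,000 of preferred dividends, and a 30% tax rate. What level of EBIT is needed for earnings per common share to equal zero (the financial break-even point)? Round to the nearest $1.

Grossing the preferred dividend up to pre-tax terms: $36,000 / (1 − 0.30) = $51,428.57.
EPS = 0 when EBIT covers interest plus the pre-tax preferred burden: $76,000 + $51,428.57 = $127,428.57.

$127,429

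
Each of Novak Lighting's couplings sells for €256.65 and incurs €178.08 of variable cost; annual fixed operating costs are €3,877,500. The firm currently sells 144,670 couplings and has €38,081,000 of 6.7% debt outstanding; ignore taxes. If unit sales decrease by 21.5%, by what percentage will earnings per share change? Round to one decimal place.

Contribution at this volume is 144,670 × €78.57 = €11,366,721.90.
Operating income = contribution − fixed costs = €11,366,721.90 − €3,877,500 = €7,489,221.90.
After interest of €2,551,427.00, pre-tax earnings = €4,937,794.90.
DCL = total CM / (EBIT − I) = €11,366,721.90 / €4,937,794.90 = 2.3020.
EPS therefore changes by 2.3020 × (-21.5%) = -49.5%.

-49.5%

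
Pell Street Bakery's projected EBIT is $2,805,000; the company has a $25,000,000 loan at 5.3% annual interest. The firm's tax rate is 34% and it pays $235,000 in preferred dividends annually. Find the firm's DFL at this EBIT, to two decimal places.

2.50

Annual interest charges come to $1,325,000.00.
Preferred dividends grossed up pre-tax: $235,000 / (1 − 0.34) = $356,060.61.
DFL = EBIT ÷ [EBIT − I − D_p/(1−t)] = $2,805,000 ÷ [$2,805,000 − $1,325,000.00 − $356,060.61] = $2,805,000 ÷ $1,123,939.39 = 2.4957.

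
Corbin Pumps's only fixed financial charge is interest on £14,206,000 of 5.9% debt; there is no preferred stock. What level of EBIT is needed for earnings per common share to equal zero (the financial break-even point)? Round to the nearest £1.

Annual interest = 5.9% × £14,206,000 = £838,154.00.
With no preferred dividends, EPS = 0 when EBIT exactly covers interest, so the financial break-even EBIT is £838,154.00.

£838,154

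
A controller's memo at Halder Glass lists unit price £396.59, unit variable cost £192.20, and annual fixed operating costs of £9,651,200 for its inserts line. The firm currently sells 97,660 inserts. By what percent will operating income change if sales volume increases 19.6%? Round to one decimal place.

+37.9%

Total contribution margin = 97,660 × £204.39 = £19,960,727.40.
Subtracting fixed costs: EBIT = £19,960,727.40 − £9,651,200 = £10,309,527.40.
So DOL = total CM / EBIT = £19,960,727.40 / £10,309,527.40 = 1.9361.
Operating income changes by 1.9361 × +19.6% = +37.9%.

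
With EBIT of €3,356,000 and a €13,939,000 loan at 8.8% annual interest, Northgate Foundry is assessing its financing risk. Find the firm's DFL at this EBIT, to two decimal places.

1.58

Annual interest charges come to €1,226,632.00.
Degree of financial leverage = EBIT / (EBIT − interest) = €3,356,000 / €2,129,368.00 = 1.5761.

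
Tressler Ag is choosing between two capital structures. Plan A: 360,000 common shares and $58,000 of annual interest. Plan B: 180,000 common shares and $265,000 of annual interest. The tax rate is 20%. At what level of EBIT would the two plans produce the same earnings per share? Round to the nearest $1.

$472,000

At indifference, (EBIT − 58,000)(1 − t)/360,000 = (EBIT − 265,000)(1 − t)/180,000.
The (1 − t) factor cancels: (EBIT − 58,000) × 180,000 = (EBIT − 265,000) × 360,000.
Solving, EBIT = (265,000·360,000 − 58,000·180,000) / (360,000 − 180,000) = 84,960,000,000 / 180,000 = 472,000.00.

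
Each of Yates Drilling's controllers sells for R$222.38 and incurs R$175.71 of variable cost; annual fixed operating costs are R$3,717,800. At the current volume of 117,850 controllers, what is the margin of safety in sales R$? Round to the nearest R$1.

R$8,492,369

Each unit contributes R$222.38 − R$175.71 = R$46.67. Break-even units = R$3,717,800 ÷ R$46.67 = 79,661.45; break-even revenue = 79,661.45 × R$222.38 = R$17,715,113.86.
Current sales = 117,850 × R$222.38 = R$26,207,483.00.
Margin of safety = R$26,207,483.00 − R$17,715,113.86 = R$8,492,369.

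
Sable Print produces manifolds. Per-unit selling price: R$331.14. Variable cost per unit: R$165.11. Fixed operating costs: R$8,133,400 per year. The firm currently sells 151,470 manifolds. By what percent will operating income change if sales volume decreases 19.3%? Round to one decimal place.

-28.5%

Contribution at this volume is 151,470 × R$166.03 = R$25,148,564.10.
Subtracting fixed costs: EBIT = R$25,148,564.10 − R$8,133,400 = R$17,015,164.10.
So DOL = total CM / EBIT = R$25,148,564.10 / R$17,015,164.10 = 1.4780.
%ΔEBIT = DOL × %ΔSales = 1.4780 × -19.3% = -28.5%.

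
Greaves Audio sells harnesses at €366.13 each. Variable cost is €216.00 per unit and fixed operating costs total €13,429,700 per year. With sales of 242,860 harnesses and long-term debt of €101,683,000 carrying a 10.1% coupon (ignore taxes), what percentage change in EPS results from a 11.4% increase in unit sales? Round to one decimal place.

+32.6%

Total contribution margin = 242,860 × €150.13 = €36,460,571.80.
EBIT = €36,460,571.80 − €13,429,700 = €23,030,871.80.
Interest = €10,269,983.00, so EBIT − I = €12,760,888.80.
Degree of combined leverage = contribution ÷ (EBIT − I) = €36,460,571.80 ÷ €12,760,888.80 = 2.8572.
%ΔEPS = DCL × %ΔSales = 2.8572 × +11.4% = +32.6%.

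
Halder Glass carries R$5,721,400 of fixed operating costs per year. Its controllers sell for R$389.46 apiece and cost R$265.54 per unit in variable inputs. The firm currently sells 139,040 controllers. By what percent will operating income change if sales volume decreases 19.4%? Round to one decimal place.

At 139,040 units, contribution = 139,040 × R$123.92 = R$17,229,836.80.
EBIT = R$17,229,836.80 − R$5,721,400 = R$11,508,436.80.
Degree of operating leverage = R$17,229,836.80 / R$11,508,436.80 = 1.4971.
Operating income changes by 1.4971 × -19.4% = -29.0%.

-29.0%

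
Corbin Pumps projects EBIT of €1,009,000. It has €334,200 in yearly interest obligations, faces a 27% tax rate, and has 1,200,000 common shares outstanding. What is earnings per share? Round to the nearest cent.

€0.41

Pre-tax income = €1,009,000 − €334,200.00 = €674,800.00.
After tax at 27%: net income = €674,800.00 × 0.73 = €492,604.00.
Per share: €492,604.00 / 1,200,000 shares = €0.41.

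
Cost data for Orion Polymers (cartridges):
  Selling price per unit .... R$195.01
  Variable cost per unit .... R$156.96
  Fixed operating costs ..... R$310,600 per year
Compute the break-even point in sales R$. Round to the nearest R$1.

R$1,591,856

Contribution margin per unit = R$195.01 − R$156.96 = R$38.05, a CM ratio of R$38.05 ÷ R$195.01 = 0.1951.
Break-even sales = FC ÷ CM ratio = R$310,600 × R$195.01 / R$38.05 = R$1,591,856.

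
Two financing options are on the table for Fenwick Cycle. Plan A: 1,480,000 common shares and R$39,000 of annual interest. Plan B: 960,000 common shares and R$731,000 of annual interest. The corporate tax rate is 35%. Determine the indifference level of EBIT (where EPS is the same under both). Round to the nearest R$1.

Set EPS_A = EPS_B: (EBIT − R$39,000)(1 − 0.35) ÷ 1,480,000 = (EBIT − R$731,000)(1 − 0.35) ÷ 960,000.
The (1 − t) factor cancels: (EBIT − 39,000) × 960,000 = (EBIT − 731,000) × 1,480,000.
Solving, EBIT = (731,000·1,480,000 − 39,000·960,000) / (1,480,000 − 960,000) = 1,044,440,000,000 / 520,000 = 2,008,538.46.

R$2,008,538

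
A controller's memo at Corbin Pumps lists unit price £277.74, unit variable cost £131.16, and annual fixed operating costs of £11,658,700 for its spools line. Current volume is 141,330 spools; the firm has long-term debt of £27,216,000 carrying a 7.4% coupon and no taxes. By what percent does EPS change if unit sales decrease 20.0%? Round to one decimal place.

-58.8%

Contribution at this volume is 141,330 × £146.58 = £20,716,151.40.
EBIT = £20,716,151.40 − £11,658,700 = £9,057,451.40.
Interest = £2,013,984.00, so EBIT − I = £7,043,467.40.
Degree of combined leverage = contribution ÷ (EBIT − I) = £20,716,151.40 ÷ £7,043,467.40 = 2.9412.
EPS therefore changes by 2.9412 × (-20.0%) = -58.8%.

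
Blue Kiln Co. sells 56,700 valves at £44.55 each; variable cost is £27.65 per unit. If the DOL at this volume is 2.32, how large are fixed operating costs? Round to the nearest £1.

£545,200

Contribution at this volume is 56,700 × £16.90 = £958,230.00.
DOL = contribution / EBIT, so EBIT = £958,230.00 / 2.32 = £413,030.17.
Fixed costs = CM − EBIT = £958,230.00 − £413,030.17 = £545,200.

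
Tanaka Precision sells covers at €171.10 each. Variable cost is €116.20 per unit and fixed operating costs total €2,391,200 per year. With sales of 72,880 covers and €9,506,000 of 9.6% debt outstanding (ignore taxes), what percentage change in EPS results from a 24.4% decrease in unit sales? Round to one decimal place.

-140.0%

Contribution at this volume is 72,880 × €54.90 = €4,001,112.00.
Subtracting fixed costs: EBIT = €4,001,112.00 − €2,391,200 = €1,609,912.00.
Interest = €912,576.00, so EBIT − I = €697,336.00.
Degree of combined leverage = contribution ÷ (EBIT − I) = €4,001,112.00 ÷ €697,336.00 = 5.7377.
%ΔEPS = DCL × %ΔSales = 5.7377 × -24.4% = -140.0%.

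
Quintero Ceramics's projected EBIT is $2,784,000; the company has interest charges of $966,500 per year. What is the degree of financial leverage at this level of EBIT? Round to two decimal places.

Interest = $966,500.00.
Degree of financial leverage = EBIT / (EBIT − interest) = $2,784,000 / $1,817,500.00 = 1.5318.

1.53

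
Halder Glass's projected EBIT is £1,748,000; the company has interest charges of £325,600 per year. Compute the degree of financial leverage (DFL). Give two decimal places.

1.23

Interest = £325,600.00.
DFL = EBIT ÷ (EBIT − I) = £1,748,000 ÷ (£1,748,000 − £325,600.00) = £1,748,000 ÷ £1,422,400.00 = 1.2289.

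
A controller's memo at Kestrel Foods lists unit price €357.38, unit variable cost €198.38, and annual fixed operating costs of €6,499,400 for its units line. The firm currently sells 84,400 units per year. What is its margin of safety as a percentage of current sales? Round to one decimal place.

51.6%

Contribution margin per unit = €357.38 − €198.38 = €159.00. Break-even units = €6,499,400 ÷ €159.00 = 40,876.73; break-even revenue = 40,876.73 × €357.38 = €14,608,525.61.
Actual sales revenue = 84,400 × €357.38 = €30,162,872.00.
Margin of safety = (€30,162,872.00 − €14,608,525.61) ÷ €30,162,872.00 = 51.6%.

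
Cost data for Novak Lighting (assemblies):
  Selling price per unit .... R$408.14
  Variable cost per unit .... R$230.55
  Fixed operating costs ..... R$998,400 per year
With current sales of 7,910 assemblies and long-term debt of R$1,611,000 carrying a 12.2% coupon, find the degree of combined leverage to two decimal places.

At 7,910 units, contribution = 7,910 × R$177.59 = R$1,404,736.90.
Operating income = contribution − fixed costs = R$1,404,736.90 − R$998,400 = R$406,336.90. Interest = R$196,542.00, so EBIT − I = R$209,794.90.
Degree of total leverage = total CM / (EBIT − interest) = R$1,404,736.90 / R$209,794.90 = 6.6958.

6.70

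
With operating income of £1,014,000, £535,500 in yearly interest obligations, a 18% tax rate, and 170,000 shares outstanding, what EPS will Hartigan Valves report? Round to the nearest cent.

£2.31

Interest = £535,500.00, so EBT = £1,014,000 − £535,500.00 = £478,500.00.
After tax at 18%: net income = £478,500.00 × 0.82 = £392,370.00.
EPS = £392,370.00 ÷ 170,000 = £2.31.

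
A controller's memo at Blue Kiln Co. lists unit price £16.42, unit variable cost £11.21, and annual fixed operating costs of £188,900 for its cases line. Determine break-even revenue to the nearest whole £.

Contribution margin per unit = £16.42 − £11.21 = £5.21, a CM ratio of £5.21 ÷ £16.42 = 0.3173.
Break-even revenue = fixed costs × price ÷ CM = £188,900 × £16.42 ÷ £5.21 = £595,343.

£595,343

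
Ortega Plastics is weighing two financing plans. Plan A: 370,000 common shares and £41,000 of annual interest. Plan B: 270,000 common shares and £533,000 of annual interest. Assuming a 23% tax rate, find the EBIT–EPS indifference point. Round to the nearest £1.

At indifference, (EBIT − 41,000)(1 − t)/370,000 = (EBIT − 533,000)(1 − t)/270,000.
Cancelling (1 − t) and cross-multiplying: 270,000·(EBIT − 41,000) = 370,000·(EBIT − 533,000).
Solving, EBIT = (533,000·370,000 − 41,000·270,000) / (370,000 − 270,000) = 186,140,000,000 / 100,000 = 1,861,400.00.

£1,861,400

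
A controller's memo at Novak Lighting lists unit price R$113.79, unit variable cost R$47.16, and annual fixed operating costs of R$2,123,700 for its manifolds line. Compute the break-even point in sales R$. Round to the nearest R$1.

R$3,626,832

CM per unit = R$113.79 − R$47.16 = R$66.63; CM ratio = R$66.63 / R$113.79 = 0.5856.
Break-even revenue = fixed costs × price ÷ CM = R$2,123,700 × R$113.79 ÷ R$66.63 = R$3,626,832.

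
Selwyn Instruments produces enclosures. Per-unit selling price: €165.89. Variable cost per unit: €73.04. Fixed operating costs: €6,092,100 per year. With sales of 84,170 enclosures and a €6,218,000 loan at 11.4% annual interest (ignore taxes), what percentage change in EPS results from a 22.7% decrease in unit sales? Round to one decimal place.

-174.9%

At 84,170 units, contribution = 84,170 × €92.85 = €7,815,184.50.
Subtracting fixed costs: EBIT = €7,815,184.50 − €6,092,100 = €1,723,084.50.
Interest = €708,852.00, so EBIT − I = €1,014,232.50.
Degree of combined leverage = contribution ÷ (EBIT − I) = €7,815,184.50 ÷ €1,014,232.50 = 7.7055.
EPS therefore changes by 7.7055 × (-22.7%) = -174.9%.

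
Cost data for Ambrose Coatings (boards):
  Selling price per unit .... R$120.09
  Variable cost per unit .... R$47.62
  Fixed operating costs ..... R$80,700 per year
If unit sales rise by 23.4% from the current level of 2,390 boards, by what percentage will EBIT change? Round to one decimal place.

Total contribution margin = 2,390 × R$72.47 = R$173,203.30.
Subtracting fixed costs: EBIT = R$173,203.30 − R$80,700 = R$92,503.30.
Degree of operating leverage = R$173,203.30 / R$92,503.30 = 1.8724.
%ΔEBIT = DOL × %ΔSales = 1.8724 × +23.4% = +43.8%.

+43.8%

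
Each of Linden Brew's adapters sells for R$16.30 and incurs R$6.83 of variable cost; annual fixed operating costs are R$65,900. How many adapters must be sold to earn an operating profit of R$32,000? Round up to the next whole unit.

Contribution margin per unit = R$16.30 − R$6.83 = R$9.47.
Need Q such that Q × R$9.47 − R$65,900 = R$32,000, i.e. Q = R$97,900 / R$9.47 = 10,337.91 → 10,338.

10,338 adapters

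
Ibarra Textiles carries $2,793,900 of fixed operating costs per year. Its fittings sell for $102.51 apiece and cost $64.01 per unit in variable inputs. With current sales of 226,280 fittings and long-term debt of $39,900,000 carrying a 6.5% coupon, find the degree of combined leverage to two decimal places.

At 226,280 units, contribution = 226,280 × $38.50 = $8,711,780.00.
Subtracting fixed costs: EBIT = $8,711,780.00 − $2,793,900 = $5,917,880.00. Interest = $2,593,500.00, so EBIT − I = $3,324,380.00.
DCL = contribution ÷ (EBIT − I) = $8,711,780.00 ÷ $3,324,380.00 = 2.6206.

2.62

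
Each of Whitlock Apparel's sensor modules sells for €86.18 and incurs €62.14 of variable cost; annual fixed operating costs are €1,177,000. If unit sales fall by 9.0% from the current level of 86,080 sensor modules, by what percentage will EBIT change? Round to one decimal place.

At 86,080 units, contribution = 86,080 × €24.04 = €2,069,363.20.
Operating income = contribution − fixed costs = €2,069,363.20 − €1,177,000 = €892,363.20.
DOL = contribution ÷ EBIT = €2,069,363.20 ÷ €892,363.20 = 2.3190.
Operating income changes by 2.3190 × -9.0% = -20.9%.

-20.9%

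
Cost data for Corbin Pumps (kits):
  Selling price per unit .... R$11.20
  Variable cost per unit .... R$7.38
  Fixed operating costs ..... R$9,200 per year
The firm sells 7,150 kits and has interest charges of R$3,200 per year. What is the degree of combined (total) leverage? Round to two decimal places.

1.83

Contribution at this volume is 7,150 × R$3.82 = R$27,313.00.
EBIT = R$27,313.00 − R$9,200 = R$18,113.00. Interest = R$3,200.00.
DOL = R$27,313.00 ÷ R$18,113.00 = 1.5079; DFL = R$18,113.00 ÷ R$14,913.00 = 1.2146.
DCL = DOL × DFL = 1.5079 × 1.2146 = 1.8315.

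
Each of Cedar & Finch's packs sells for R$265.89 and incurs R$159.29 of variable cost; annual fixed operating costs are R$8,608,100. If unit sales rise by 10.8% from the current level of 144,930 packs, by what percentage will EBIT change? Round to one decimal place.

+24.4%

At 144,930 units, contribution = 144,930 × R$106.60 = R$15,449,538.00.
EBIT = R$15,449,538.00 − R$8,608,100 = R$6,841,438.00.
Degree of operating leverage = R$15,449,538.00 / R$6,841,438.00 = 2.2582.
So EBIT moves 2.2582 × (+10.8%) = +24.4%.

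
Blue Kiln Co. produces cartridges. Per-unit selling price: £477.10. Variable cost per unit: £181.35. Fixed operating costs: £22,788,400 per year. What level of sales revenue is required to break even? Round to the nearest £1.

CM per unit = £477.10 − £181.35 = £295.75; CM ratio = £295.75 / £477.10 = 0.6199.
Break-even sales = FC ÷ CM ratio = £22,788,400 × £477.10 / £295.75 = £36,761,946.

£36,761,946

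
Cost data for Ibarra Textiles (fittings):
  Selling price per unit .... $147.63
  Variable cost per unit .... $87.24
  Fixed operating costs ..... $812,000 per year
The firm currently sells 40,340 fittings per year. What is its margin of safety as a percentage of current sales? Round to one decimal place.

Each unit contributes $147.63 − $87.24 = $60.39. Break-even units = $812,000 ÷ $60.39 = 13,445.93; break-even revenue = 13,445.93 × $147.63 = $1,985,023.35.
Current sales = 40,340 × $147.63 = $5,955,394.20.
Margin of safety = ($5,955,394.20 − $1,985,023.35) ÷ $5,955,394.20 = 66.7%.

66.7%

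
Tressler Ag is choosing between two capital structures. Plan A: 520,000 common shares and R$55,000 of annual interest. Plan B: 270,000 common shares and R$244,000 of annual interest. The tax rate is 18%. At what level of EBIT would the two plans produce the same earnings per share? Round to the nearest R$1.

At indifference, (EBIT − 55,000)(1 − t)/520,000 = (EBIT − 244,000)(1 − t)/270,000.
Cancelling (1 − t) and cross-multiplying: 270,000·(EBIT − 55,000) = 520,000·(EBIT − 244,000).
EBIT × (520,000 − 270,000) = 244,000 × 520,000 − 55,000 × 270,000 = 112,030,000,000, so EBIT = 112,030,000,000 ÷ 250,000 = 448,120.00.

R$448,120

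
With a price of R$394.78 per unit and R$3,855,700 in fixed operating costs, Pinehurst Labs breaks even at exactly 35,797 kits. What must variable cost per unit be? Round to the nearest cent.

At break-even, FC = Q × (P − VC), so P − VC = R$3,855,700 ÷ 35,797 = R$107.7101.
Variable cost per unit = R$394.78 − R$107.7101 = R$287.07.

R$287.07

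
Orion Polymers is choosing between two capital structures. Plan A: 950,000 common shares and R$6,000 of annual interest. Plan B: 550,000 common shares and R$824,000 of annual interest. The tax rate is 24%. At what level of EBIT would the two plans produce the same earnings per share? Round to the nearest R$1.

R$1,948,750

At indifference, (EBIT − 6,000)(1 − t)/950,000 = (EBIT − 824,000)(1 − t)/550,000.
The (1 − t) factor cancels: (EBIT − 6,000) × 550,000 = (EBIT − 824,000) × 950,000.
EBIT × (950,000 − 550,000) = 824,000 × 950,000 − 6,000 × 550,000 = 779,500,000,000, so EBIT = 779,500,000,000 ÷ 400,000 = 1,948,750.00.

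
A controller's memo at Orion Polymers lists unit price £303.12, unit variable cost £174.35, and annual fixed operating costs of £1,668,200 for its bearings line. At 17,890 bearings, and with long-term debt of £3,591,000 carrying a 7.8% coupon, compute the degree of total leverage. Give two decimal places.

Contribution at this volume is 17,890 × £128.77 = £2,303,695.30.
Operating income = contribution − fixed costs = £2,303,695.30 − £1,668,200 = £635,495.30. Interest = £280,098.00, so EBIT − I = £355,397.30.
DCL = contribution ÷ (EBIT − I) = £2,303,695.30 ÷ £355,397.30 = 6.4820.

6.48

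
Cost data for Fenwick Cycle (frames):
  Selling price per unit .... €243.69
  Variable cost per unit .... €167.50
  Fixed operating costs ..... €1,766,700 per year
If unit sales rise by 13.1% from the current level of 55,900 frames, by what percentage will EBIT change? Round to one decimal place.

+22.4%

Total contribution margin = 55,900 × €76.19 = €4,259,021.00.
Subtracting fixed costs: EBIT = €4,259,021.00 − €1,766,700 = €2,492,321.00.
So DOL = total CM / EBIT = €4,259,021.00 / €2,492,321.00 = 1.7089.
So EBIT moves 1.7089 × (+13.1%) = +22.4%.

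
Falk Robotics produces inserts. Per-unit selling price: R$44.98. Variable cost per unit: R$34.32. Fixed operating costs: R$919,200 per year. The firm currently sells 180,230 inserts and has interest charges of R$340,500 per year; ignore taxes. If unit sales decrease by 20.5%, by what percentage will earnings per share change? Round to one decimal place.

-59.5%

At 180,230 units, contribution = 180,230 × R$10.66 = R$1,921,251.80.
Subtracting fixed costs: EBIT = R$1,921,251.80 − R$919,200 = R$1,002,051.80.
Interest = R$340,500.00, so EBIT − I = R$661,551.80.
DCL = total CM / (EBIT − I) = R$1,921,251.80 / R$661,551.80 = 2.9042.
EPS therefore changes by 2.9042 × (-20.5%) = -59.5%.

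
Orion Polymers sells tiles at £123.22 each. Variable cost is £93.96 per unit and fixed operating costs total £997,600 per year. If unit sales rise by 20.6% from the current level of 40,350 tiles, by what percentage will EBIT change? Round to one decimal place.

Contribution at this volume is 40,350 × £29.26 = £1,180,641.00.
EBIT = £1,180,641.00 − £997,600 = £183,041.00.
So DOL = total CM / EBIT = £1,180,641.00 / £183,041.00 = 6.4501.
%ΔEBIT = DOL × %ΔSales = 6.4501 × +20.6% = +132.9%.

+132.9%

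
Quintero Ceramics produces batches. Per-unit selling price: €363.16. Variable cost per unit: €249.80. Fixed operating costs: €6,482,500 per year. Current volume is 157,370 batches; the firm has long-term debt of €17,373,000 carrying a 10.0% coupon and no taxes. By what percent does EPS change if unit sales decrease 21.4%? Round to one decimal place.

Contribution at this volume is 157,370 × €113.36 = €17,839,463.20.
Subtracting fixed costs: EBIT = €17,839,463.20 − €6,482,500 = €11,356,963.20.
After interest of €1,737,300.00, pre-tax earnings = €9,619,663.20.
Degree of combined leverage = contribution ÷ (EBIT − I) = €17,839,463.20 ÷ €9,619,663.20 = 1.8545.
EPS therefore changes by 1.8545 × (-21.4%) = -39.7%.

-39.7%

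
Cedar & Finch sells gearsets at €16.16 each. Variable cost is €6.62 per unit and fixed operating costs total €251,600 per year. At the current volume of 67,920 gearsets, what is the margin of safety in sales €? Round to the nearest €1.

Unit CM = price − variable cost = €16.16 − €6.62 = €9.54. Break-even units = €251,600 ÷ €9.54 = 26,373.17; break-even revenue = 26,373.17 × €16.16 = €426,190.36.
Actual sales revenue = 67,920 × €16.16 = €1,097,587.20.
Margin of safety = €1,097,587.20 − €426,190.36 = €671,397.

€671,397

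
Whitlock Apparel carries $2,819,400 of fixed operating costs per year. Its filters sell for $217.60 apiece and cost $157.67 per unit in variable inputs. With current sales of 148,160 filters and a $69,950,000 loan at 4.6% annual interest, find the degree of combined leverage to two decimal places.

3.12

At 148,160 units, contribution = 148,160 × $59.93 = $8,879,228.80.
Operating income = contribution − fixed costs = $8,879,228.80 − $2,819,400 = $6,059,828.80. Interest = $3,217,700.00.
DOL = $8,879,228.80 ÷ $6,059,828.80 = 1.4653; DFL = $6,059,828.80 ÷ $2,842,128.80 = 2.1321.
DCL = DOL × DFL = 1.4653 × 2.1321 = 3.1242.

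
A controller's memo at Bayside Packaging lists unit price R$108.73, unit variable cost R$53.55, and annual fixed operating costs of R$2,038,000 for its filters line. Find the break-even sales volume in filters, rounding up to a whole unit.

Unit CM = price − variable cost = R$108.73 − R$53.55 = R$55.18.
Units to break even: R$2,038,000 ÷ R$55.18 = 36,933.67, rounded up to 36,934.

36,934 filters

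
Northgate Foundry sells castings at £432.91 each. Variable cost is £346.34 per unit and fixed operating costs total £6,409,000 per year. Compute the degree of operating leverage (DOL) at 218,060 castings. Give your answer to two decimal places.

1.51

Contribution at this volume is 218,060 × £86.57 = £18,877,454.20.
Operating income = contribution − fixed costs = £18,877,454.20 − £6,409,000 = £12,468,454.20.
So DOL = total CM / EBIT = £18,877,454.20 / £12,468,454.20 = 1.5140.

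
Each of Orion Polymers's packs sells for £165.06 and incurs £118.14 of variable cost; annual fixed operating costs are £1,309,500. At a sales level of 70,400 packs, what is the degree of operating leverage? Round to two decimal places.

1.66

At 70,400 units, contribution = 70,400 × £46.92 = £3,303,168.00.
Operating income = contribution − fixed costs = £3,303,168.00 − £1,309,500 = £1,993,668.00.
So DOL = total CM / EBIT = £3,303,168.00 / £1,993,668.00 = 1.6568.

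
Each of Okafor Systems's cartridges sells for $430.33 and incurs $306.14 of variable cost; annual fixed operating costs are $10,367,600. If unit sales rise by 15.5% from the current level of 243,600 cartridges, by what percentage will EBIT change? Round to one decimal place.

Total contribution margin = 243,600 × $124.19 = $30,252,684.00.
Subtracting fixed costs: EBIT = $30,252,684.00 − $10,367,600 = $19,885,084.00.
Degree of operating leverage = $30,252,684.00 / $19,885,084.00 = 1.5214.
%ΔEBIT = DOL × %ΔSales = 1.5214 × +15.5% = +23.6%.

+23.6%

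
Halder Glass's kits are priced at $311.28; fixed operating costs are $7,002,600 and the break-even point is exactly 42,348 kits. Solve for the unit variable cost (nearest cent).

At break-even, FC = Q × (P − VC), so P − VC = $7,002,600 ÷ 42,348 = $165.3585.
Hence VC = price − CM = $311.28 − $165.3585 = $145.92.

$145.92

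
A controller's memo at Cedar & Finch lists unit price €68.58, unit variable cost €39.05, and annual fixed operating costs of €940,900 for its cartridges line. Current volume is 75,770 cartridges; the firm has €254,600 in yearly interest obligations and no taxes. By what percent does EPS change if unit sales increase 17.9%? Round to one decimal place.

Total contribution margin = 75,770 × €29.53 = €2,237,488.10.
Operating income = contribution − fixed costs = €2,237,488.10 − €940,900 = €1,296,588.10.
After interest of €254,600.00, pre-tax earnings = €1,041,988.10.
DCL = total CM / (EBIT − I) = €2,237,488.10 / €1,041,988.10 = 2.1473.
%ΔEPS = DCL × %ΔSales = 2.1473 × +17.9% = +38.4%.

+38.4%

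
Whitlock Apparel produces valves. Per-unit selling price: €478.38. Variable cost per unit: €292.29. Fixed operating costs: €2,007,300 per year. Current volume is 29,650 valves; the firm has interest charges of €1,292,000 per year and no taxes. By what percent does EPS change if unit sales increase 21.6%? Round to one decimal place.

Total contribution margin = 29,650 × €186.09 = €5,517,568.50.
EBIT = €5,517,568.50 − €2,007,300 = €3,510,268.50.
After interest of €1,292,000.00, pre-tax earnings = €2,218,268.50.
DCL = total CM / (EBIT − I) = €5,517,568.50 / €2,218,268.50 = 2.4873.
EPS therefore changes by 2.4873 × (+21.6%) = +53.7%.

+53.7%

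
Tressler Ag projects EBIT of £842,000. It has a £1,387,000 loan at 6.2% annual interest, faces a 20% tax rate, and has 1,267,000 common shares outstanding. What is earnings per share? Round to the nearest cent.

£0.48

Pre-tax income = £842,000 − £85,994.00 = £756,006.00.
After tax at 20%: net income = £756,006.00 × 0.80 = £604,804.80.
Per share: £604,804.80 / 1,267,000 shares = £0.48.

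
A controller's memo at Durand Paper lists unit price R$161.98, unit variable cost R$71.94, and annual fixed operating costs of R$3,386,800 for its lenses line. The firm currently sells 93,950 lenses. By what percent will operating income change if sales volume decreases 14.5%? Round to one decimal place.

Contribution at this volume is 93,950 × R$90.04 = R$8,459,258.00.
EBIT = R$8,459,258.00 − R$3,386,800 = R$5,072,458.00.
Degree of operating leverage = R$8,459,258.00 / R$5,072,458.00 = 1.6677.
So EBIT moves 1.6677 × (-14.5%) = -24.2%.

-24.2%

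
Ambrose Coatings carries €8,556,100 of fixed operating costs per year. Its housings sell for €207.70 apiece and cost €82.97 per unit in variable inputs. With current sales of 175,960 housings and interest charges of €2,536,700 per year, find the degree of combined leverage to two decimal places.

Total contribution margin = 175,960 × €124.73 = €21,947,490.80.
Operating income = contribution − fixed costs = €21,947,490.80 − €8,556,100 = €13,391,390.80. Interest = €2,536,700.00, so EBIT − I = €10,854,690.80.
Degree of total leverage = total CM / (EBIT − interest) = €21,947,490.80 / €10,854,690.80 = 2.0219.

2.02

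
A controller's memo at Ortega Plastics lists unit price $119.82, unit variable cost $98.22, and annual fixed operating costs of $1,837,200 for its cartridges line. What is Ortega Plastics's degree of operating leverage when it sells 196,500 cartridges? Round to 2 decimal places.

At 196,500 units, contribution = 196,500 × $21.60 = $4,244,400.00.
Operating income = contribution − fixed costs = $4,244,400.00 − $1,837,200 = $2,407,200.00.
So DOL = total CM / EBIT = $4,244,400.00 / $2,407,200.00 = 1.7632.

1.76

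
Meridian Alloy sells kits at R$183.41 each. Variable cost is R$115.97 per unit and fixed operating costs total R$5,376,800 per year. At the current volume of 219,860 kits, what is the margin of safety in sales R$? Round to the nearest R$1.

Unit CM = price − variable cost = R$183.41 − R$115.97 = R$67.44. Break-even units = R$5,376,800 ÷ R$67.44 = 79,727.16; break-even revenue = 79,727.16 × R$183.41 = R$14,622,759.31.
Actual sales revenue = 219,860 × R$183.41 = R$40,324,522.60.
Margin of safety = R$40,324,522.60 − R$14,622,759.31 = R$25,701,763.

R$25,701,763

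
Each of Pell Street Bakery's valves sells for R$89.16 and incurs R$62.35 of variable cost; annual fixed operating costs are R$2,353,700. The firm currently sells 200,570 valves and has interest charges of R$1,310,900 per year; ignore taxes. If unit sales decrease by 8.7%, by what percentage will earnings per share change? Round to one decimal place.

-27.3%

At 200,570 units, contribution = 200,570 × R$26.81 = R$5,377,281.70.
Operating income = contribution − fixed costs = R$5,377,281.70 − R$2,353,700 = R$3,023,581.70.
Interest = R$1,310,900.00, so EBIT − I = R$1,712,681.70.
DCL = total CM / (EBIT − I) = R$5,377,281.70 / R$1,712,681.70 = 3.1397.
%ΔEPS = DCL × %ΔSales = 3.1397 × -8.7% = -27.3%.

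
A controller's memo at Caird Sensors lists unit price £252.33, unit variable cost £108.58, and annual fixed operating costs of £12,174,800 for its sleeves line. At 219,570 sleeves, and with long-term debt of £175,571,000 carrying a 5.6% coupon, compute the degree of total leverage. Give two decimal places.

3.30

Total contribution margin = 219,570 × £143.75 = £31,563,187.50.
EBIT = £31,563,187.50 − £12,174,800 = £19,388,387.50. Interest = £9,831,976.00.
DOL = £31,563,187.50 ÷ £19,388,387.50 = 1.6279; DFL = £19,388,387.50 ÷ £9,556,411.50 = 2.0288.
DCL = DOL × DFL = 1.6279 × 2.0288 = 3.3027.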